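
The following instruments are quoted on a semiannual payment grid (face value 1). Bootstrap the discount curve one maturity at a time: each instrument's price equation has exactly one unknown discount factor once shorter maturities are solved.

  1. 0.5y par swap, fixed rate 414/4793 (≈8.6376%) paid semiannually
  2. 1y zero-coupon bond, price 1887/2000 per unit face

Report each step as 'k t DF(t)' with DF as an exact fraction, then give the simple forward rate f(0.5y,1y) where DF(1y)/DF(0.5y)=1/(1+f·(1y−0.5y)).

step 1 [0.5y] swap r/2=207/4793: DF=(1 − 207/4793·(0))/(1+207/4793) = 4793/5000 ≈ 0.958600
step 2 [1y] zero: DF = P = 1887/2000 ≈ 0.943500

1 1/2 4793/5000
2 1 1887/2000
f(0.5y,1y) = ((4793/5000)/(1887/2000) − 1)/(1/2) = 302/9435 ≈ 3.2008%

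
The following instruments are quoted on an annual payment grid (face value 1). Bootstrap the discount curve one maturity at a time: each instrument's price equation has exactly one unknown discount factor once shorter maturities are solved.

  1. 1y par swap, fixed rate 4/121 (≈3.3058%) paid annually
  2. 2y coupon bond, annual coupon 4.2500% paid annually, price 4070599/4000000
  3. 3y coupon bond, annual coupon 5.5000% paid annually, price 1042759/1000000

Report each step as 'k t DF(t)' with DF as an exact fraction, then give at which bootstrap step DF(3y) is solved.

1 1 121/125
2 2 9367/10000
3 3 8891/10000
DF(3y) is solved at step 3

step 1 [1y] swap r/1=4/121: DF=(1 − 4/121·(0))/(1+4/121) = 121/125 ≈ 0.968000
step 2 [2y] bond c/1=17/400: DF=(4070599/4000000 − 17/400·(0.968000))/(1+17/400) = 9367/10000 ≈ 0.936700
step 3 [3y] bond c/1=11/200: DF=(1042759/1000000 − 11/200·(0.968000+0.936700))/(1+11/200) = 8891/10000 ≈ 0.889100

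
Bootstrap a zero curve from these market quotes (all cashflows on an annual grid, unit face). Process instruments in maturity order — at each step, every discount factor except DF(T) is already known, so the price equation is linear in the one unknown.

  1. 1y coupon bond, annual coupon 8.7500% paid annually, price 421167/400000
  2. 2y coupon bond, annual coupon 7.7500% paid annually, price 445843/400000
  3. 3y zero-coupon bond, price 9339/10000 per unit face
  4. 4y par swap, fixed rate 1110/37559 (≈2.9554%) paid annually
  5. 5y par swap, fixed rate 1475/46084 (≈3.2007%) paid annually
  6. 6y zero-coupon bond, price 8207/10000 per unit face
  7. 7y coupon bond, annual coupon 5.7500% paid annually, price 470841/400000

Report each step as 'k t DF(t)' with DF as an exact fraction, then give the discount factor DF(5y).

step 1 [1y] bond c/1=7/80: DF=(421167/400000 − 7/80·(0))/(1+7/80) = 4841/5000 ≈ 0.968200
step 2 [2y] bond c/1=31/400: DF=(445843/400000 − 31/400·(0.968200))/(1+31/400) = 603/625 ≈ 0.964800
step 3 [3y] zero: DF = P = 9339/10000 ≈ 0.933900
step 4 [4y] swap r/1=1110/37559: DF=(1 − 1110/37559·(0.968200+0.964800+0.933900))/(1+1110/37559) = 889/1000 ≈ 0.889000
step 5 [5y] swap r/1=1475/46084: DF=(1 − 1475/46084·(0.968200+0.964800+0.933900+0.889000))/(1+1475/46084) = 341/400 ≈ 0.852500
step 6 [6y] zero: DF = P = 8207/10000 ≈ 0.820700
step 7 [7y] bond c/1=23/400: DF=(470841/400000 − 23/400·(0.968200+0.964800+0.933900+0.889000+0.852500+0.820700))/(1+23/400) = 8179/10000 ≈ 0.817900

1 1 4841/5000
2 2 603/625
3 3 9339/10000
4 4 889/1000
5 5 341/400
6 6 8207/10000
7 7 8179/10000
DF(5y) = 341/400 ≈ 0.852500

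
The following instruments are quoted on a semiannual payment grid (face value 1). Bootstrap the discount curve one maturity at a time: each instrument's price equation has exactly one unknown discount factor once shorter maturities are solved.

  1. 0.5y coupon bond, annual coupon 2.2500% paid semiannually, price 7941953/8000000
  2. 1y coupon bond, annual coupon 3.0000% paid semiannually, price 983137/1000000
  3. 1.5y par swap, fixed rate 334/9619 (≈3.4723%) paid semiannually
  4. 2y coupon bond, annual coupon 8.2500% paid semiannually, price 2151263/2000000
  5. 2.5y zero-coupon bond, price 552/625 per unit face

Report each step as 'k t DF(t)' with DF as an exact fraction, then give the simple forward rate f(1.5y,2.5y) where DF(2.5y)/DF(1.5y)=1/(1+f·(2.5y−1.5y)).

step 1 [0.5y] bond c/2=9/800: DF=(7941953/8000000 − 9/800·(0))/(1+9/800) = 9817/10000 ≈ 0.981700
step 2 [1y] bond c/2=3/200: DF=(983137/1000000 − 3/200·(0.981700))/(1+3/200) = 9541/10000 ≈ 0.954100
step 3 [1.5y] swap r/2=167/9619: DF=(1 − 167/9619·(0.981700+0.954100))/(1+167/9619) = 9499/10000 ≈ 0.949900
step 4 [2y] bond c/2=33/800: DF=(2151263/2000000 − 33/800·(0.981700+0.954100+0.949900))/(1+33/800) = 9187/10000 ≈ 0.918700
step 5 [2.5y] zero: DF = P = 552/625 ≈ 0.883200

1 1/2 9817/10000
2 1 9541/10000
3 3/2 9499/10000
4 2 9187/10000
5 5/2 552/625
f(1.5y,2.5y) = ((9499/10000)/(552/625) − 1)/(1) = 29/384 ≈ 7.5521%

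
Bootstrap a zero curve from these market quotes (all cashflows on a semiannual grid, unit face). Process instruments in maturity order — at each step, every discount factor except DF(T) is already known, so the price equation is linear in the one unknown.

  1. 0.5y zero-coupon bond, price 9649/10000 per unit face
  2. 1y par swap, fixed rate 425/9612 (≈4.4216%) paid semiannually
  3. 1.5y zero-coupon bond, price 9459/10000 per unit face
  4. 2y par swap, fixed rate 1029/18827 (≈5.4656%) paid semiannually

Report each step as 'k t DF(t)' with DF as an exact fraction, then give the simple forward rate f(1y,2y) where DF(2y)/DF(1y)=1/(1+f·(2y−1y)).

step 1 [0.5y] zero: DF = P = 9649/10000 ≈ 0.964900
step 2 [1y] swap r/2=425/19224: DF=(1 − 425/19224·(0.964900))/(1+425/19224) = 383/400 ≈ 0.957500
step 3 [1.5y] zero: DF = P = 9459/10000 ≈ 0.945900
step 4 [2y] swap r/2=1029/37654: DF=(1 − 1029/37654·(0.964900+0.957500+0.945900))/(1+1029/37654) = 8971/10000 ≈ 0.897100

1 1/2 9649/10000
2 1 383/400
3 3/2 9459/10000
4 2 8971/10000
f(1y,2y) = ((383/400)/(8971/10000) − 1)/(1) = 604/8971 ≈ 6.7328%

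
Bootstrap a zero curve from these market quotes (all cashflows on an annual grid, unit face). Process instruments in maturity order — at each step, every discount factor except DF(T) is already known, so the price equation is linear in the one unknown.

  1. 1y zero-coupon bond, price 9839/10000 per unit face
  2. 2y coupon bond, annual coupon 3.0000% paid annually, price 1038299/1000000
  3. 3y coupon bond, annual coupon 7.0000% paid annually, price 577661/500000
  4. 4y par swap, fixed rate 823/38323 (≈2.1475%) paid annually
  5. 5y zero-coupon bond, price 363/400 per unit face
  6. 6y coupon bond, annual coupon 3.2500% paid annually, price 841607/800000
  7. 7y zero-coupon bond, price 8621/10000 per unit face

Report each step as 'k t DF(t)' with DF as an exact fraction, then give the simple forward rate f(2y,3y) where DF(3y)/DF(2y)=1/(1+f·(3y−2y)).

1 1 9839/10000
2 2 4897/5000
3 3 9513/10000
4 4 9177/10000
5 5 363/400
6 6 8697/10000
7 7 8621/10000
f(2y,3y) = ((4897/5000)/(9513/10000) − 1)/(1) = 281/9513 ≈ 2.9539%

step 1 [1y] zero: DF = P = 9839/10000 ≈ 0.983900
step 2 [2y] bond c/1=3/100: DF=(1038299/1000000 − 3/100·(0.983900))/(1+3/100) = 4897/5000 ≈ 0.979400
step 3 [3y] bond c/1=7/100: DF=(577661/500000 − 7/100·(0.983900+0.979400))/(1+7/100) = 9513/10000 ≈ 0.951300
step 4 [4y] swap r/1=823/38323: DF=(1 − 823/38323·(0.983900+0.979400+0.951300))/(1+823/38323) = 9177/10000 ≈ 0.917700
step 5 [5y] zero: DF = P = 363/400 ≈ 0.907500
step 6 [6y] bond c/1=13/400: DF=(841607/800000 − 13/400·(0.983900+0.979400+0.951300+0.917700+0.907500))/(1+13/400) = 8697/10000 ≈ 0.869700
step 7 [7y] zero: DF = P = 8621/10000 ≈ 0.862100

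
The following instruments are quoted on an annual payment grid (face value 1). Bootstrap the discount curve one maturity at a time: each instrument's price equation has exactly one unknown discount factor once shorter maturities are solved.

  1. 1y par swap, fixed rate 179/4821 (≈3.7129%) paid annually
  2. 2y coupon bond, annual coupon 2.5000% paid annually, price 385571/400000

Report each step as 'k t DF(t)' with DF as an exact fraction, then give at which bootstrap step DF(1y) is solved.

step 1 [1y] swap r/1=179/4821: DF=(1 − 179/4821·(0))/(1+179/4821) = 4821/5000 ≈ 0.964200
step 2 [2y] bond c/1=1/40: DF=(385571/400000 − 1/40·(0.964200))/(1+1/40) = 9169/10000 ≈ 0.916900

1 1 4821/5000
2 2 9169/10000
DF(1y) is solved at step 1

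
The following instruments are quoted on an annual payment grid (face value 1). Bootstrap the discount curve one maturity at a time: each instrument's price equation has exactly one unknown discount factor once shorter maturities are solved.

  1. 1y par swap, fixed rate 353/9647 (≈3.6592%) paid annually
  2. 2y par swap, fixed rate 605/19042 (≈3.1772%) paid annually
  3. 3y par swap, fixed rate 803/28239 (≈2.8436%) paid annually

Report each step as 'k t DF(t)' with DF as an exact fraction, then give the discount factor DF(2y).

1 1 9647/10000
2 2 1879/2000
3 3 9197/10000
DF(2y) = 1879/2000 ≈ 0.939500

step 1 [1y] swap r/1=353/9647: DF=(1 − 353/9647·(0))/(1+353/9647) = 9647/10000 ≈ 0.964700
step 2 [2y] swap r/1=605/19042: DF=(1 − 605/19042·(0.964700))/(1+605/19042) = 1879/2000 ≈ 0.939500
step 3 [3y] swap r/1=803/28239: DF=(1 − 803/28239·(0.964700+0.939500))/(1+803/28239) = 9197/10000 ≈ 0.919700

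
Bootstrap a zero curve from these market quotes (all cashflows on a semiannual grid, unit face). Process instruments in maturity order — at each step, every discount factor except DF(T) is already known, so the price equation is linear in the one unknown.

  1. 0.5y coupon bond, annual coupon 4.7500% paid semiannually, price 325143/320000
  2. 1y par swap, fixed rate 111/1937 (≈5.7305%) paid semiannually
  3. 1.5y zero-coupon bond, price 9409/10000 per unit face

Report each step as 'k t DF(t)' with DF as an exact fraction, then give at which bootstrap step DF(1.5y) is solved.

1 1/2 397/400
2 1 1889/2000
3 3/2 9409/10000
DF(1.5y) is solved at step 3

step 1 [0.5y] bond c/2=19/800: DF=(325143/320000 − 19/800·(0))/(1+19/800) = 397/400 ≈ 0.992500
step 2 [1y] swap r/2=111/3874: DF=(1 − 111/3874·(0.992500))/(1+111/3874) = 1889/2000 ≈ 0.944500
step 3 [1.5y] zero: DF = P = 9409/10000 ≈ 0.940900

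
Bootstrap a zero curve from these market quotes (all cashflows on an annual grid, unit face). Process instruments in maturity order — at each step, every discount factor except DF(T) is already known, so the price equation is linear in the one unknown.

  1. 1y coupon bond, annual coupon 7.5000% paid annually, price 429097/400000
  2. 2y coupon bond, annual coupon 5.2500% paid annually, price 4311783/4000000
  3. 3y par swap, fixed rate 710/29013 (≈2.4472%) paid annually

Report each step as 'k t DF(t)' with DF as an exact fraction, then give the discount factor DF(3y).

1 1 9979/10000
2 2 609/625
3 3 929/1000
DF(3y) = 929/1000 ≈ 0.929000

step 1 [1y] bond c/1=3/40: DF=(429097/400000 − 3/40·(0))/(1+3/40) = 9979/10000 ≈ 0.997900
step 2 [2y] bond c/1=21/400: DF=(4311783/4000000 − 21/400·(0.997900))/(1+21/400) = 609/625 ≈ 0.974400
step 3 [3y] swap r/1=710/29013: DF=(1 − 710/29013·(0.997900+0.974400))/(1+710/29013) = 929/1000 ≈ 0.929000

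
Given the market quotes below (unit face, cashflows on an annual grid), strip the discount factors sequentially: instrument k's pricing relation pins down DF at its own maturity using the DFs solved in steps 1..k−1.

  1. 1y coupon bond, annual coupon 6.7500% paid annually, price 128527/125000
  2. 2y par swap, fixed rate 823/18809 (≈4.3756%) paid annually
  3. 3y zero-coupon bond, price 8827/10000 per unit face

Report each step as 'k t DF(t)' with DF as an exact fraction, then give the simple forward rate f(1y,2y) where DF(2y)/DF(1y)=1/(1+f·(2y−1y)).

step 1 [1y] bond c/1=27/400: DF=(128527/125000 − 27/400·(0))/(1+27/400) = 602/625 ≈ 0.963200
step 2 [2y] swap r/1=823/18809: DF=(1 − 823/18809·(0.963200))/(1+823/18809) = 9177/10000 ≈ 0.917700
step 3 [3y] zero: DF = P = 8827/10000 ≈ 0.882700

1 1 602/625
2 2 9177/10000
3 3 8827/10000
f(1y,2y) = ((602/625)/(9177/10000) − 1)/(1) = 65/1311 ≈ 4.9580%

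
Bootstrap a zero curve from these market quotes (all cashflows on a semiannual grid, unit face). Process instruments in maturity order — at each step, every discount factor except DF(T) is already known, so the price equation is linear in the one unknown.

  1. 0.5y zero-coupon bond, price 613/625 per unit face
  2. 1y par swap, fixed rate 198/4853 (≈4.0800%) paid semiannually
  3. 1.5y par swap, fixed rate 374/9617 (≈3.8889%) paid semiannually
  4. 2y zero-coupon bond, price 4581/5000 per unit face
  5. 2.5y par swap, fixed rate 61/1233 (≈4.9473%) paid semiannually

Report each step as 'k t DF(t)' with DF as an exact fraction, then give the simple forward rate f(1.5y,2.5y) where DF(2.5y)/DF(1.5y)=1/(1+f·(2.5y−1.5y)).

step 1 [0.5y] zero: DF = P = 613/625 ≈ 0.980800
step 2 [1y] swap r/2=99/4853: DF=(1 − 99/4853·(0.980800))/(1+99/4853) = 2401/2500 ≈ 0.960400
step 3 [1.5y] swap r/2=187/9617: DF=(1 − 187/9617·(0.980800+0.960400))/(1+187/9617) = 9439/10000 ≈ 0.943900
step 4 [2y] zero: DF = P = 4581/5000 ≈ 0.916200
step 5 [2.5y] swap r/2=61/2466: DF=(1 − 61/2466·(0.980800+0.960400+0.943900+0.916200))/(1+61/2466) = 8841/10000 ≈ 0.884100

1 1/2 613/625
2 1 2401/2500
3 3/2 9439/10000
4 2 4581/5000
5 5/2 8841/10000
f(1.5y,2.5y) = ((9439/10000)/(8841/10000) − 1)/(1) = 598/8841 ≈ 6.7639%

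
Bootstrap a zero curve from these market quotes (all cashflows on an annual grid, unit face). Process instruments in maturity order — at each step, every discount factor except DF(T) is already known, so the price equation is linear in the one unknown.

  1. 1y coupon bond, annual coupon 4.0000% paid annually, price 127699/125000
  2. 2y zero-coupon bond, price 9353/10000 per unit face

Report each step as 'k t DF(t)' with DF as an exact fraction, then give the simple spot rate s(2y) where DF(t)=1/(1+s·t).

1 1 9823/10000
2 2 9353/10000
s(2y) = (1/(9353/10000) − 1)/(2) = 647/18706 ≈ 3.4588%

step 1 [1y] bond c/1=1/25: DF=(127699/125000 − 1/25·(0))/(1+1/25) = 9823/10000 ≈ 0.982300
step 2 [2y] zero: DF = P = 9353/10000 ≈ 0.935300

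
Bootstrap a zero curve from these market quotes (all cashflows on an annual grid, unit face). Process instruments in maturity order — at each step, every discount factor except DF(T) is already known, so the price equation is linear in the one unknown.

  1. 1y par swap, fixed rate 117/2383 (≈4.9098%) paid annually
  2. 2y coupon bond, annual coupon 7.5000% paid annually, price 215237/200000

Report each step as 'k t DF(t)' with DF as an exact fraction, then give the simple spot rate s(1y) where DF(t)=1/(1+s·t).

step 1 [1y] swap r/1=117/2383: DF=(1 − 117/2383·(0))/(1+117/2383) = 2383/2500 ≈ 0.953200
step 2 [2y] bond c/1=3/40: DF=(215237/200000 − 3/40·(0.953200))/(1+3/40) = 4673/5000 ≈ 0.934600

1 1 2383/2500
2 2 4673/5000
s(1y) = (1/(2383/2500) − 1)/(1) = 117/2383 ≈ 4.9098%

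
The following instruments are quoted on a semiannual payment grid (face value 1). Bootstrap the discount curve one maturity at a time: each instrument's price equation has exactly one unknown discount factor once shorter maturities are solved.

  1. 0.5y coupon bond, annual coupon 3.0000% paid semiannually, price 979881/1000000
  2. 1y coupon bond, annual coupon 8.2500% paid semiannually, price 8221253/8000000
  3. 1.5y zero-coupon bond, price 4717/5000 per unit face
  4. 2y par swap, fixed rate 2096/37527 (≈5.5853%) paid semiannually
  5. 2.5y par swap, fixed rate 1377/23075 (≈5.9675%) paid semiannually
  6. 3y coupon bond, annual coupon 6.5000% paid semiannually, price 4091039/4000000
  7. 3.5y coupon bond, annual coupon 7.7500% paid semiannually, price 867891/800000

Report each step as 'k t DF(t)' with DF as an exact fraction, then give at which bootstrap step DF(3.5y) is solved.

step 1 [0.5y] bond c/2=3/200: DF=(979881/1000000 − 3/200·(0))/(1+3/200) = 4827/5000 ≈ 0.965400
step 2 [1y] bond c/2=33/800: DF=(8221253/8000000 − 33/800·(0.965400))/(1+33/800) = 9487/10000 ≈ 0.948700
step 3 [1.5y] zero: DF = P = 4717/5000 ≈ 0.943400
step 4 [2y] swap r/2=1048/37527: DF=(1 − 1048/37527·(0.965400+0.948700+0.943400))/(1+1048/37527) = 1119/1250 ≈ 0.895200
step 5 [2.5y] swap r/2=1377/46150: DF=(1 − 1377/46150·(0.965400+0.948700+0.943400+0.895200))/(1+1377/46150) = 8623/10000 ≈ 0.862300
step 6 [3y] bond c/2=13/400: DF=(4091039/4000000 − 13/400·(0.965400+0.948700+0.943400+0.895200+0.862300))/(1+13/400) = 8453/10000 ≈ 0.845300
step 7 [3.5y] bond c/2=31/800: DF=(867891/800000 − 31/800·(0.965400+0.948700+0.943400+0.895200+0.862300+0.845300))/(1+31/800) = 8407/10000 ≈ 0.840700

1 1/2 4827/5000
2 1 9487/10000
3 3/2 4717/5000
4 2 1119/1250
5 5/2 8623/10000
6 3 8453/10000
7 7/2 8407/10000
DF(3.5y) is solved at step 7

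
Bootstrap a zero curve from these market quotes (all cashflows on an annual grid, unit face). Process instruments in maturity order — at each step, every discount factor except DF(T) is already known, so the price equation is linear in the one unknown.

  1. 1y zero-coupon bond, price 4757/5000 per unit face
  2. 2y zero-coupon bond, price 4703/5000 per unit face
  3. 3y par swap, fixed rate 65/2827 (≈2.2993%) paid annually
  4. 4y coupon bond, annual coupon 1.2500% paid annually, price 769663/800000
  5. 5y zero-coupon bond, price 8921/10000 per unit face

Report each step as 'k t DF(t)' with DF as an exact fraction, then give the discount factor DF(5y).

1 1 4757/5000
2 2 4703/5000
3 3 187/200
4 4 9153/10000
5 5 8921/10000
DF(5y) = 8921/10000 ≈ 0.892100

step 1 [1y] zero: DF = P = 4757/5000 ≈ 0.951400
step 2 [2y] zero: DF = P = 4703/5000 ≈ 0.940600
step 3 [3y] swap r/1=65/2827: DF=(1 − 65/2827·(0.951400+0.940600))/(1+65/2827) = 187/200 ≈ 0.935000
step 4 [4y] bond c/1=1/80: DF=(769663/800000 − 1/80·(0.951400+0.940600+0.935000))/(1+1/80) = 9153/10000 ≈ 0.915300
step 5 [5y] zero: DF = P = 8921/10000 ≈ 0.892100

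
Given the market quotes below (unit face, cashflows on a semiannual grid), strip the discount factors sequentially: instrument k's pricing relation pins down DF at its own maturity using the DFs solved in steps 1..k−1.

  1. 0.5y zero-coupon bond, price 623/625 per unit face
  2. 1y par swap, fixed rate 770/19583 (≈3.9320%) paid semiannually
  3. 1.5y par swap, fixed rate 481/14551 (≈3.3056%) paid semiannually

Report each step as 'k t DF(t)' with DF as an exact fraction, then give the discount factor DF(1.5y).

step 1 [0.5y] zero: DF = P = 623/625 ≈ 0.996800
step 2 [1y] swap r/2=385/19583: DF=(1 − 385/19583·(0.996800))/(1+385/19583) = 1923/2000 ≈ 0.961500
step 3 [1.5y] swap r/2=481/29102: DF=(1 − 481/29102·(0.996800+0.961500))/(1+481/29102) = 9519/10000 ≈ 0.951900

1 1/2 623/625
2 1 1923/2000
3 3/2 9519/10000
DF(1.5y) = 9519/10000 ≈ 0.951900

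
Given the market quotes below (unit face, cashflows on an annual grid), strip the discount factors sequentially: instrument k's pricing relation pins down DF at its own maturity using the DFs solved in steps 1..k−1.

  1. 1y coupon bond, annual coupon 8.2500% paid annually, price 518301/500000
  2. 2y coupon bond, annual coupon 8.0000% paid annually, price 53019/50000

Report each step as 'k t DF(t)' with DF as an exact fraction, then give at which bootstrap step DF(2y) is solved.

1 1 1197/1250
2 2 9109/10000
DF(2y) is solved at step 2

step 1 [1y] bond c/1=33/400: DF=(518301/500000 − 33/400·(0))/(1+33/400) = 1197/1250 ≈ 0.957600
step 2 [2y] bond c/1=2/25: DF=(53019/50000 − 2/25·(0.957600))/(1+2/25) = 9109/10000 ≈ 0.910900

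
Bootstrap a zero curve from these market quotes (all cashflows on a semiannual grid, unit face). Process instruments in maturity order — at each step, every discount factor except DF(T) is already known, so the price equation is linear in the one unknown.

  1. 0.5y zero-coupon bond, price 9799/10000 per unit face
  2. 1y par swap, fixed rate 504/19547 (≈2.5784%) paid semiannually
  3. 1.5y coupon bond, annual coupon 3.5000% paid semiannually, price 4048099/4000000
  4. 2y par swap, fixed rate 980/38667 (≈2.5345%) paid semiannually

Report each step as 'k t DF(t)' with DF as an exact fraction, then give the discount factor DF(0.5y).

1 1/2 9799/10000
2 1 2437/2500
3 3/2 961/1000
4 2 951/1000
DF(0.5y) = 9799/10000 ≈ 0.979900

step 1 [0.5y] zero: DF = P = 9799/10000 ≈ 0.979900
step 2 [1y] swap r/2=252/19547: DF=(1 − 252/19547·(0.979900))/(1+252/19547) = 2437/2500 ≈ 0.974800
step 3 [1.5y] bond c/2=7/400: DF=(4048099/4000000 − 7/400·(0.979900+0.974800))/(1+7/400) = 961/1000 ≈ 0.961000
step 4 [2y] swap r/2=490/38667: DF=(1 − 490/38667·(0.979900+0.974800+0.961000))/(1+490/38667) = 951/1000 ≈ 0.951000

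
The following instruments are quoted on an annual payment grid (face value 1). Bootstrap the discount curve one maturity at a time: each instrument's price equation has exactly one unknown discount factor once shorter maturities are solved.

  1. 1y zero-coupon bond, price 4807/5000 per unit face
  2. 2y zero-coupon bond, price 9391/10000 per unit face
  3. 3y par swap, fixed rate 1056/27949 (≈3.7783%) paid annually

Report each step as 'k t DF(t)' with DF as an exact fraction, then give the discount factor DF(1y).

step 1 [1y] zero: DF = P = 4807/5000 ≈ 0.961400
step 2 [2y] zero: DF = P = 9391/10000 ≈ 0.939100
step 3 [3y] swap r/1=1056/27949: DF=(1 − 1056/27949·(0.961400+0.939100))/(1+1056/27949) = 559/625 ≈ 0.894400

1 1 4807/5000
2 2 9391/10000
3 3 559/625
DF(1y) = 4807/5000 ≈ 0.961400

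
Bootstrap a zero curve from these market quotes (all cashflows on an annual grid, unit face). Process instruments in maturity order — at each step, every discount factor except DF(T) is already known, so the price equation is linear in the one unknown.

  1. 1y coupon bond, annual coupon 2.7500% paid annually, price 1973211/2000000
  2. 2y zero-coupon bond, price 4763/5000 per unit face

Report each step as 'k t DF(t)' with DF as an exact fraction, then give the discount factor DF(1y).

step 1 [1y] bond c/1=11/400: DF=(1973211/2000000 − 11/400·(0))/(1+11/400) = 4801/5000 ≈ 0.960200
step 2 [2y] zero: DF = P = 4763/5000 ≈ 0.952600

1 1 4801/5000
2 2 4763/5000
DF(1y) = 4801/5000 ≈ 0.960200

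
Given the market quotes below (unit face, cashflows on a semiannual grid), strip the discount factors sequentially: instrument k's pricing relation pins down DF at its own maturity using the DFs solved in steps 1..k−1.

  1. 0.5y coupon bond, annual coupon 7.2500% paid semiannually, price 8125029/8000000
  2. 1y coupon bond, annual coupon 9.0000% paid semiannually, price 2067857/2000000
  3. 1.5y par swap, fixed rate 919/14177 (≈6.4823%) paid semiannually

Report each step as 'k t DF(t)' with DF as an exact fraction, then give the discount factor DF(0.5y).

1 1/2 9801/10000
2 1 592/625
3 3/2 9081/10000
DF(0.5y) = 9801/10000 ≈ 0.980100

step 1 [0.5y] bond c/2=29/800: DF=(8125029/8000000 − 29/800·(0))/(1+29/800) = 9801/10000 ≈ 0.980100
step 2 [1y] bond c/2=9/200: DF=(2067857/2000000 − 9/200·(0.980100))/(1+9/200) = 592/625 ≈ 0.947200
step 3 [1.5y] swap r/2=919/28354: DF=(1 − 919/28354·(0.980100+0.947200))/(1+919/28354) = 9081/10000 ≈ 0.908100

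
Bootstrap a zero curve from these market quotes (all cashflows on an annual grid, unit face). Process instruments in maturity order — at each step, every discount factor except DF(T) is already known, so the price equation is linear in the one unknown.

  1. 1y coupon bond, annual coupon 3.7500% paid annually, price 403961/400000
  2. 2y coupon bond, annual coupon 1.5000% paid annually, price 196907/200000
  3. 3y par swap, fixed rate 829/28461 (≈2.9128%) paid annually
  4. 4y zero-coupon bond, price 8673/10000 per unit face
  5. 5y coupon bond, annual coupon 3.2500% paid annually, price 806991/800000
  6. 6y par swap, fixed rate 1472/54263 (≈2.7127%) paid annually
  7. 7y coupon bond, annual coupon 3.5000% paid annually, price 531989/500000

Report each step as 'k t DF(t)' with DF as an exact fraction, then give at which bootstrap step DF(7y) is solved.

1 1 4867/5000
2 2 2389/2500
3 3 9171/10000
4 4 8673/10000
5 5 8601/10000
6 6 533/625
7 7 1689/2000
DF(7y) is solved at step 7

step 1 [1y] bond c/1=3/80: DF=(403961/400000 − 3/80·(0))/(1+3/80) = 4867/5000 ≈ 0.973400
step 2 [2y] bond c/1=3/200: DF=(196907/200000 − 3/200·(0.973400))/(1+3/200) = 2389/2500 ≈ 0.955600
step 3 [3y] swap r/1=829/28461: DF=(1 − 829/28461·(0.973400+0.955600))/(1+829/28461) = 9171/10000 ≈ 0.917100
step 4 [4y] zero: DF = P = 8673/10000 ≈ 0.867300
step 5 [5y] bond c/1=13/400: DF=(806991/800000 − 13/400·(0.973400+0.955600+0.917100+0.867300))/(1+13/400) = 8601/10000 ≈ 0.860100
step 6 [6y] swap r/1=1472/54263: DF=(1 − 1472/54263·(0.973400+0.955600+0.917100+0.867300+0.860100))/(1+1472/54263) = 533/625 ≈ 0.852800
step 7 [7y] bond c/1=7/200: DF=(531989/500000 − 7/200·(0.973400+0.955600+0.917100+0.867300+0.860100+0.852800))/(1+7/200) = 1689/2000 ≈ 0.844500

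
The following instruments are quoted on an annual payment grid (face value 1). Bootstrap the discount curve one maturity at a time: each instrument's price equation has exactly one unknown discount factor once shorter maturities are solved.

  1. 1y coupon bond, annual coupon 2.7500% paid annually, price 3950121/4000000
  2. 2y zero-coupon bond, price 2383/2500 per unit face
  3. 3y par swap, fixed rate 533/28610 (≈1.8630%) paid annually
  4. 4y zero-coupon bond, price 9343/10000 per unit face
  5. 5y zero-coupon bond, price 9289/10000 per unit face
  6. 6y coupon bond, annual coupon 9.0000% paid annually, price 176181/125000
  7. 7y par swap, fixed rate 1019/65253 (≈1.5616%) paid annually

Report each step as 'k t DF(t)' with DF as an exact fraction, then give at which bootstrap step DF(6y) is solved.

step 1 [1y] bond c/1=11/400: DF=(3950121/4000000 − 11/400·(0))/(1+11/400) = 9611/10000 ≈ 0.961100
step 2 [2y] zero: DF = P = 2383/2500 ≈ 0.953200
step 3 [3y] swap r/1=533/28610: DF=(1 − 533/28610·(0.961100+0.953200))/(1+533/28610) = 9467/10000 ≈ 0.946700
step 4 [4y] zero: DF = P = 9343/10000 ≈ 0.934300
step 5 [5y] zero: DF = P = 9289/10000 ≈ 0.928900
step 6 [6y] bond c/1=9/100: DF=(176181/125000 − 9/100·(0.961100+0.953200+0.946700+0.934300+0.928900))/(1+9/100) = 903/1000 ≈ 0.903000
step 7 [7y] swap r/1=1019/65253: DF=(1 − 1019/65253·(0.961100+0.953200+0.946700+0.934300+0.928900+0.903000))/(1+1019/65253) = 8981/10000 ≈ 0.898100

1 1 9611/10000
2 2 2383/2500
3 3 9467/10000
4 4 9343/10000
5 5 9289/10000
6 6 903/1000
7 7 8981/10000
DF(6y) is solved at step 6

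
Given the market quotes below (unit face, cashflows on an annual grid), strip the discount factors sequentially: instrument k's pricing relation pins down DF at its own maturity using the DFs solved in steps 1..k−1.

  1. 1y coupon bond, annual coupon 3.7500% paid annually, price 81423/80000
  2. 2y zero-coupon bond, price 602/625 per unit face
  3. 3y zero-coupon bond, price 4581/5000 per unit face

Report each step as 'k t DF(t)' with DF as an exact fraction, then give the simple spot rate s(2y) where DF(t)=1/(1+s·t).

1 1 981/1000
2 2 602/625
3 3 4581/5000
s(2y) = (1/(602/625) − 1)/(2) = 23/1204 ≈ 1.9103%

step 1 [1y] bond c/1=3/80: DF=(81423/80000 − 3/80·(0))/(1+3/80) = 981/1000 ≈ 0.981000
step 2 [2y] zero: DF = P = 602/625 ≈ 0.963200
step 3 [3y] zero: DF = P = 4581/5000 ≈ 0.916200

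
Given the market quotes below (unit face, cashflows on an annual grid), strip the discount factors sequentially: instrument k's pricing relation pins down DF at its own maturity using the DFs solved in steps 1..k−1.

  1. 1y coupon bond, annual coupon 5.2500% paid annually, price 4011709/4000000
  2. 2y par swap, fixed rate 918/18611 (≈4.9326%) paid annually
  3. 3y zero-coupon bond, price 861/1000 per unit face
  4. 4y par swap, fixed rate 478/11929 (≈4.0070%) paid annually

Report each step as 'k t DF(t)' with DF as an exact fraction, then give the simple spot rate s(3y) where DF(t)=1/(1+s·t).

step 1 [1y] bond c/1=21/400: DF=(4011709/4000000 − 21/400·(0))/(1+21/400) = 9529/10000 ≈ 0.952900
step 2 [2y] swap r/1=918/18611: DF=(1 − 918/18611·(0.952900))/(1+918/18611) = 4541/5000 ≈ 0.908200
step 3 [3y] zero: DF = P = 861/1000 ≈ 0.861000
step 4 [4y] swap r/1=478/11929: DF=(1 − 478/11929·(0.952900+0.908200+0.861000))/(1+478/11929) = 4283/5000 ≈ 0.856600

1 1 9529/10000
2 2 4541/5000
3 3 861/1000
4 4 4283/5000
s(3y) = (1/(861/1000) − 1)/(3) = 139/2583 ≈ 5.3813%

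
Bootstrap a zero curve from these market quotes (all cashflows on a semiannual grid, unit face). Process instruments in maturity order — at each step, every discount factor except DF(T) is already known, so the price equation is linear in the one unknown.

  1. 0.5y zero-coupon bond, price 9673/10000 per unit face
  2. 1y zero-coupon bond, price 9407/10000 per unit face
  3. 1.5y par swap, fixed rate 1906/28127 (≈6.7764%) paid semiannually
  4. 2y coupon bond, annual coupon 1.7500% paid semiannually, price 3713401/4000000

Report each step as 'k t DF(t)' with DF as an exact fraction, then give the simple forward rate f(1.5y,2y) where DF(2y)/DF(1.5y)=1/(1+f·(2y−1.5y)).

step 1 [0.5y] zero: DF = P = 9673/10000 ≈ 0.967300
step 2 [1y] zero: DF = P = 9407/10000 ≈ 0.940700
step 3 [1.5y] swap r/2=953/28127: DF=(1 − 953/28127·(0.967300+0.940700))/(1+953/28127) = 9047/10000 ≈ 0.904700
step 4 [2y] bond c/2=7/800: DF=(3713401/4000000 − 7/800·(0.967300+0.940700+0.904700))/(1+7/800) = 8959/10000 ≈ 0.895900

1 1/2 9673/10000
2 1 9407/10000
3 3/2 9047/10000
4 2 8959/10000
f(1.5y,2y) = ((9047/10000)/(8959/10000) − 1)/(1/2) = 176/8959 ≈ 1.9645%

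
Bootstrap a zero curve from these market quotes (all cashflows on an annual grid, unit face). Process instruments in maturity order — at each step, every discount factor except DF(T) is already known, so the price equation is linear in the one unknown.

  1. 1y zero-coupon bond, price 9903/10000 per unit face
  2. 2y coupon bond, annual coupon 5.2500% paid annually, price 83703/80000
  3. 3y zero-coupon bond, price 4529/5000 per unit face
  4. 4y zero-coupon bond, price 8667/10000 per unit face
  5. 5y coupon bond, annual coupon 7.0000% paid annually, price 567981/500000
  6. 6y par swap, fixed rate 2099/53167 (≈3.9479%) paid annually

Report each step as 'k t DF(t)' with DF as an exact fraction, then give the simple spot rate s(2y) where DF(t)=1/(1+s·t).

step 1 [1y] zero: DF = P = 9903/10000 ≈ 0.990300
step 2 [2y] bond c/1=21/400: DF=(83703/80000 − 21/400·(0.990300))/(1+21/400) = 9447/10000 ≈ 0.944700
step 3 [3y] zero: DF = P = 4529/5000 ≈ 0.905800
step 4 [4y] zero: DF = P = 8667/10000 ≈ 0.866700
step 5 [5y] bond c/1=7/100: DF=(567981/500000 − 7/100·(0.990300+0.944700+0.905800+0.866700))/(1+7/100) = 8191/10000 ≈ 0.819100
step 6 [6y] swap r/1=2099/53167: DF=(1 − 2099/53167·(0.990300+0.944700+0.905800+0.866700+0.819100))/(1+2099/53167) = 7901/10000 ≈ 0.790100

1 1 9903/10000
2 2 9447/10000
3 3 4529/5000
4 4 8667/10000
5 5 8191/10000
6 6 7901/10000
s(2y) = (1/(9447/10000) − 1)/(2) = 553/18894 ≈ 2.9269%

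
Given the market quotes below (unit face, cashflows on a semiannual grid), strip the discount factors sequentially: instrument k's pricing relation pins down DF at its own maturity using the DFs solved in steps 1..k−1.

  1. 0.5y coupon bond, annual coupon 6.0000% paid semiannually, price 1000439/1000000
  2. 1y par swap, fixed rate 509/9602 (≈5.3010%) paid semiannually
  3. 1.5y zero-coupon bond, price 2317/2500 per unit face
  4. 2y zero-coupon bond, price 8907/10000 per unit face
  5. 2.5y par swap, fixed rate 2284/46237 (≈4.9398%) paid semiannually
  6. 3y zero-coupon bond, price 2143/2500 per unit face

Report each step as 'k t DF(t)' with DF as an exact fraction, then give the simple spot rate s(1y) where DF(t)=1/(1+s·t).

step 1 [0.5y] bond c/2=3/100: DF=(1000439/1000000 − 3/100·(0))/(1+3/100) = 9713/10000 ≈ 0.971300
step 2 [1y] swap r/2=509/19204: DF=(1 − 509/19204·(0.971300))/(1+509/19204) = 9491/10000 ≈ 0.949100
step 3 [1.5y] zero: DF = P = 2317/2500 ≈ 0.926800
step 4 [2y] zero: DF = P = 8907/10000 ≈ 0.890700
step 5 [2.5y] swap r/2=1142/46237: DF=(1 − 1142/46237·(0.971300+0.949100+0.926800+0.890700))/(1+1142/46237) = 4429/5000 ≈ 0.885800
step 6 [3y] zero: DF = P = 2143/2500 ≈ 0.857200

1 1/2 9713/10000
2 1 9491/10000
3 3/2 2317/2500
4 2 8907/10000
5 5/2 4429/5000
6 3 2143/2500
s(1y) = (1/(9491/10000) − 1)/(1) = 509/9491 ≈ 5.3630%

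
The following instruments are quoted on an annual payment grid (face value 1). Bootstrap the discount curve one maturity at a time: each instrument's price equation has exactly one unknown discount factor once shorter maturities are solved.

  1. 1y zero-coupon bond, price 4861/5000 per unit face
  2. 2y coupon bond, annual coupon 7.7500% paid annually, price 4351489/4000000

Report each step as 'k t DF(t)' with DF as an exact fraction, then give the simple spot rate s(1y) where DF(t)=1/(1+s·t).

1 1 4861/5000
2 2 9397/10000
s(1y) = (1/(4861/5000) − 1)/(1) = 139/4861 ≈ 2.8595%

step 1 [1y] zero: DF = P = 4861/5000 ≈ 0.972200
step 2 [2y] bond c/1=31/400: DF=(4351489/4000000 − 31/400·(0.972200))/(1+31/400) = 9397/10000 ≈ 0.939700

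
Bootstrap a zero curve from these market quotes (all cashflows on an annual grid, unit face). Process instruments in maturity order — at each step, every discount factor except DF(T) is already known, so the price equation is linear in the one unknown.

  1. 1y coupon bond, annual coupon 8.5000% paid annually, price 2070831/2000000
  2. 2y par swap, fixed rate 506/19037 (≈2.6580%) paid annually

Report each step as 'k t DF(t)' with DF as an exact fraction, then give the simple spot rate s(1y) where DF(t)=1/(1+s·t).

step 1 [1y] bond c/1=17/200: DF=(2070831/2000000 − 17/200·(0))/(1+17/200) = 9543/10000 ≈ 0.954300
step 2 [2y] swap r/1=506/19037: DF=(1 − 506/19037·(0.954300))/(1+506/19037) = 4747/5000 ≈ 0.949400

1 1 9543/10000
2 2 4747/5000
s(1y) = (1/(9543/10000) − 1)/(1) = 457/9543 ≈ 4.7889%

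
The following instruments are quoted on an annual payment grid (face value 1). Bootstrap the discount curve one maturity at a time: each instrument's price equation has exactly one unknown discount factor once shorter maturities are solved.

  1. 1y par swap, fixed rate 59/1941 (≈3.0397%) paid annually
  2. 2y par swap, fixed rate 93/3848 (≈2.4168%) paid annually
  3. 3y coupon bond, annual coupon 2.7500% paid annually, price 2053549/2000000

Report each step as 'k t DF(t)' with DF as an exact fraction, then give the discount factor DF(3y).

1 1 1941/2000
2 2 1907/2000
3 3 4739/5000
DF(3y) = 4739/5000 ≈ 0.947800

step 1 [1y] swap r/1=59/1941: DF=(1 − 59/1941·(0))/(1+59/1941) = 1941/2000 ≈ 0.970500
step 2 [2y] swap r/1=93/3848: DF=(1 − 93/3848·(0.970500))/(1+93/3848) = 1907/2000 ≈ 0.953500
step 3 [3y] bond c/1=11/400: DF=(2053549/2000000 − 11/400·(0.970500+0.953500))/(1+11/400) = 4739/5000 ≈ 0.947800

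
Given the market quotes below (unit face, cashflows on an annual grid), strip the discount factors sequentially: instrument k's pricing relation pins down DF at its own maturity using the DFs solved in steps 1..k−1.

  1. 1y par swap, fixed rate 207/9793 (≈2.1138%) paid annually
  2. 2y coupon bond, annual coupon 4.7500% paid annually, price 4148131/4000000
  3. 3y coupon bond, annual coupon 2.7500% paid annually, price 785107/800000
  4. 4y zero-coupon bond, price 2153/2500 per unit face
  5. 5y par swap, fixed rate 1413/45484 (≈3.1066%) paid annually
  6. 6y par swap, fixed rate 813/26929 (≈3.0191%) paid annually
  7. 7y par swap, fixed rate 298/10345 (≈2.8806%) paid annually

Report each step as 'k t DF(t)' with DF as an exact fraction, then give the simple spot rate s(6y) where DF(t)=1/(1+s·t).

step 1 [1y] swap r/1=207/9793: DF=(1 − 207/9793·(0))/(1+207/9793) = 9793/10000 ≈ 0.979300
step 2 [2y] bond c/1=19/400: DF=(4148131/4000000 − 19/400·(0.979300))/(1+19/400) = 591/625 ≈ 0.945600
step 3 [3y] bond c/1=11/400: DF=(785107/800000 − 11/400·(0.979300+0.945600))/(1+11/400) = 2259/2500 ≈ 0.903600
step 4 [4y] zero: DF = P = 2153/2500 ≈ 0.861200
step 5 [5y] swap r/1=1413/45484: DF=(1 − 1413/45484·(0.979300+0.945600+0.903600+0.861200))/(1+1413/45484) = 8587/10000 ≈ 0.858700
step 6 [6y] swap r/1=813/26929: DF=(1 − 813/26929·(0.979300+0.945600+0.903600+0.861200+0.858700))/(1+813/26929) = 4187/5000 ≈ 0.837400
step 7 [7y] swap r/1=298/10345: DF=(1 − 298/10345·(0.979300+0.945600+0.903600+0.861200+0.858700+0.837400))/(1+298/10345) = 2053/2500 ≈ 0.821200

1 1 9793/10000
2 2 591/625
3 3 2259/2500
4 4 2153/2500
5 5 8587/10000
6 6 4187/5000
7 7 2053/2500
s(6y) = (1/(4187/5000) − 1)/(6) = 271/8374 ≈ 3.2362%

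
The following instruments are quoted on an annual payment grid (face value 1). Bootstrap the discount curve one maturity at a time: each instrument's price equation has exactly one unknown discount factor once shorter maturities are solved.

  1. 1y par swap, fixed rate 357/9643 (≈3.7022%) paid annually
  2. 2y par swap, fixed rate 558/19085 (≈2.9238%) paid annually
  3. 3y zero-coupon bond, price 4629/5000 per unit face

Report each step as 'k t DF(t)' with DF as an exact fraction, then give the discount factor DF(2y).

step 1 [1y] swap r/1=357/9643: DF=(1 − 357/9643·(0))/(1+357/9643) = 9643/10000 ≈ 0.964300
step 2 [2y] swap r/1=558/19085: DF=(1 − 558/19085·(0.964300))/(1+558/19085) = 4721/5000 ≈ 0.944200
step 3 [3y] zero: DF = P = 4629/5000 ≈ 0.925800

1 1 9643/10000
2 2 4721/5000
3 3 4629/5000
DF(2y) = 4721/5000 ≈ 0.944200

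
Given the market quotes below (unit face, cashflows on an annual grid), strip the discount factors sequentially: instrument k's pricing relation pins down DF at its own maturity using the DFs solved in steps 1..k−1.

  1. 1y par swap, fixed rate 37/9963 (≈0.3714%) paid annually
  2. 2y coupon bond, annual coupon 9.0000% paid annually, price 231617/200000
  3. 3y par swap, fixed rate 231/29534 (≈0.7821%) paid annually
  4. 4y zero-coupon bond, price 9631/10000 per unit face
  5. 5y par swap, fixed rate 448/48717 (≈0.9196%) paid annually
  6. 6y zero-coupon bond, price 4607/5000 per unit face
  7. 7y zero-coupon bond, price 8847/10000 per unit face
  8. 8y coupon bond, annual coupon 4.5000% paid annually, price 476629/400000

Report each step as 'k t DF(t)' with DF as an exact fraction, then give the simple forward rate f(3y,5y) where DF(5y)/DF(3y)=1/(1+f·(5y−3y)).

step 1 [1y] swap r/1=37/9963: DF=(1 − 37/9963·(0))/(1+37/9963) = 9963/10000 ≈ 0.996300
step 2 [2y] bond c/1=9/100: DF=(231617/200000 − 9/100·(0.996300))/(1+9/100) = 4901/5000 ≈ 0.980200
step 3 [3y] swap r/1=231/29534: DF=(1 − 231/29534·(0.996300+0.980200))/(1+231/29534) = 9769/10000 ≈ 0.976900
step 4 [4y] zero: DF = P = 9631/10000 ≈ 0.963100
step 5 [5y] swap r/1=448/48717: DF=(1 − 448/48717·(0.996300+0.980200+0.976900+0.963100))/(1+448/48717) = 597/625 ≈ 0.955200
step 6 [6y] zero: DF = P = 4607/5000 ≈ 0.921400
step 7 [7y] zero: DF = P = 8847/10000 ≈ 0.884700
step 8 [8y] bond c/1=9/200: DF=(476629/400000 − 9/200·(0.996300+0.980200+0.976900+0.963100+0.955200+0.921400+0.884700))/(1+9/200) = 8527/10000 ≈ 0.852700

1 1 9963/10000
2 2 4901/5000
3 3 9769/10000
4 4 9631/10000
5 5 597/625
6 6 4607/5000
7 7 8847/10000
8 8 8527/10000
f(3y,5y) = ((9769/10000)/(597/625) − 1)/(2) = 217/19104 ≈ 1.1359%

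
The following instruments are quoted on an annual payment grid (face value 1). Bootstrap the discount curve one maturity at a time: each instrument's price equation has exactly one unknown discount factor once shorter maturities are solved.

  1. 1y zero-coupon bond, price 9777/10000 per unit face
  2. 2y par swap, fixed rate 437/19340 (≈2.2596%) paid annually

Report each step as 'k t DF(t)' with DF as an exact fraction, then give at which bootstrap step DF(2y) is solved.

step 1 [1y] zero: DF = P = 9777/10000 ≈ 0.977700
step 2 [2y] swap r/1=437/19340: DF=(1 − 437/19340·(0.977700))/(1+437/19340) = 9563/10000 ≈ 0.956300

1 1 9777/10000
2 2 9563/10000
DF(2y) is solved at step 2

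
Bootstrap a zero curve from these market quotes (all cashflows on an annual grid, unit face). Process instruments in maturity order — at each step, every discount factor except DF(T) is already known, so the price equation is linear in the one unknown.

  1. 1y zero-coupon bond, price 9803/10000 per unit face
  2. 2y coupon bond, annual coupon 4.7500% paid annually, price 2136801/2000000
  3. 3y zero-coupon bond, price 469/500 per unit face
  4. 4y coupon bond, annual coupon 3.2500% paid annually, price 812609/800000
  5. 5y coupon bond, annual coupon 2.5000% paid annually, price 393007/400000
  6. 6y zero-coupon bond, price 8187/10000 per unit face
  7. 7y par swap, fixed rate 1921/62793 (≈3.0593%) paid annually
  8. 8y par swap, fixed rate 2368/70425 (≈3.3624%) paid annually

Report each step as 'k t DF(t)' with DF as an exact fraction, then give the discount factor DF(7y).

step 1 [1y] zero: DF = P = 9803/10000 ≈ 0.980300
step 2 [2y] bond c/1=19/400: DF=(2136801/2000000 − 19/400·(0.980300))/(1+19/400) = 1951/2000 ≈ 0.975500
step 3 [3y] zero: DF = P = 469/500 ≈ 0.938000
step 4 [4y] bond c/1=13/400: DF=(812609/800000 − 13/400·(0.980300+0.975500+0.938000))/(1+13/400) = 8927/10000 ≈ 0.892700
step 5 [5y] bond c/1=1/40: DF=(393007/400000 − 1/40·(0.980300+0.975500+0.938000+0.892700))/(1+1/40) = 4331/5000 ≈ 0.866200
step 6 [6y] zero: DF = P = 8187/10000 ≈ 0.818700
step 7 [7y] swap r/1=1921/62793: DF=(1 − 1921/62793·(0.980300+0.975500+0.938000+0.892700+0.866200+0.818700))/(1+1921/62793) = 8079/10000 ≈ 0.807900
step 8 [8y] swap r/1=2368/70425: DF=(1 − 2368/70425·(0.980300+0.975500+0.938000+0.892700+0.866200+0.818700+0.807900))/(1+2368/70425) = 477/625 ≈ 0.763200

1 1 9803/10000
2 2 1951/2000
3 3 469/500
4 4 8927/10000
5 5 4331/5000
6 6 8187/10000
7 7 8079/10000
8 8 477/625
DF(7y) = 8079/10000 ≈ 0.807900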